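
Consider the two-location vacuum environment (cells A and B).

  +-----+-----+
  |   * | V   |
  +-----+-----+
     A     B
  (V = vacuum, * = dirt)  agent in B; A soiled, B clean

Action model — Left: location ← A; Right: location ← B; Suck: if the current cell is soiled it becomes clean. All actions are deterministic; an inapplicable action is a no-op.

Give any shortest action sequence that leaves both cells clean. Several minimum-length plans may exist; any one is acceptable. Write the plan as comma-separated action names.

Left, Suck

1) do Left; now in A — A soiled, B clean
2) do Suck; now in A — A clean, B clean
min 2: go A then Suck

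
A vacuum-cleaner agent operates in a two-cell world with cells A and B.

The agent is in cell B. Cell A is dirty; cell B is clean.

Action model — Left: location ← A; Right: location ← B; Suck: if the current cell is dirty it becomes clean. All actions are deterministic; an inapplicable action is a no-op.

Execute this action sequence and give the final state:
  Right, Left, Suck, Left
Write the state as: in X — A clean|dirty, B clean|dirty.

1) do Right; now in B — A dirty, B clean
2) do Left; now in A — A dirty, B clean
3) do Suck; now in A — A clean, B clean
4) do Left; now in A — A clean, B clean

in A — A clean, B clean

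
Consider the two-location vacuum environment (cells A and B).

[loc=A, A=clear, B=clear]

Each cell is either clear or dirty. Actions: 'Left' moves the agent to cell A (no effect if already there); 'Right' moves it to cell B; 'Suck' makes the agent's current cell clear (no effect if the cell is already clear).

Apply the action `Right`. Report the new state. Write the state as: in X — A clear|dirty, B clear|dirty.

start: in A — A clear, B clear
step 1/1 (Right): in B — A clear, B clear

in B — A clear, B clear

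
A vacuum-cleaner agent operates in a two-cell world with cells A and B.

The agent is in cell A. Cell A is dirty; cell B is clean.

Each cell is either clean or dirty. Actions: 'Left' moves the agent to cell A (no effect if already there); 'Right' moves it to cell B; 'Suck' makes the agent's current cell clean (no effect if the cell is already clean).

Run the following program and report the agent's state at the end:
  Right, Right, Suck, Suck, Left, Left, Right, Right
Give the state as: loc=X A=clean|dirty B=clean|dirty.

1) do Right; now loc=B A=dirty B=clean
2) do Right; now loc=B A=dirty B=clean
3) do Suck; now loc=B A=dirty B=clean
4) do Suck; now loc=B A=dirty B=clean
5) do Left; now loc=A A=dirty B=clean
6) do Left; now loc=A A=dirty B=clean
7) do Right; now loc=B A=dirty B=clean
8) do Right; now loc=B A=dirty B=clean

loc=B A=dirty B=clean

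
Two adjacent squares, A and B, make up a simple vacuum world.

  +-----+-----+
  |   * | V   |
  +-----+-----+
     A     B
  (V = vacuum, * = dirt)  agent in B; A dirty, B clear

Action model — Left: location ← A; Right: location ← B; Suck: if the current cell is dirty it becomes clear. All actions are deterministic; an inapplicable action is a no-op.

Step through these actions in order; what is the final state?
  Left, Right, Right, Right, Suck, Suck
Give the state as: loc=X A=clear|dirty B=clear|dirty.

Left (#1): loc=A A=dirty B=clear
Right (#2): loc=B A=dirty B=clear
Right (#3): loc=B A=dirty B=clear
Right (#4): loc=B A=dirty B=clear
Suck (#5): loc=B A=dirty B=clear
Suck (#6): loc=B A=dirty B=clear

loc=B A=dirty B=clear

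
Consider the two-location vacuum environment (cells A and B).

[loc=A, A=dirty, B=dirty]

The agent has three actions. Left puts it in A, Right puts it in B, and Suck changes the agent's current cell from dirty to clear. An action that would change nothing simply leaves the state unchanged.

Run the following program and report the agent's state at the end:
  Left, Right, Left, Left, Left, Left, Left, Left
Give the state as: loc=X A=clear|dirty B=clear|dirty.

step 1/8 (Left): loc=A A=dirty B=dirty
step 2/8 (Right): loc=B A=dirty B=dirty
step 3/8 (Left): loc=A A=dirty B=dirty
step 4/8 (Left): loc=A A=dirty B=dirty
step 5/8 (Left): loc=A A=dirty B=dirty
step 6/8 (Left): loc=A A=dirty B=dirty
step 7/8 (Left): loc=A A=dirty B=dirty
step 8/8 (Left): loc=A A=dirty B=dirty

loc=A A=dirty B=dirty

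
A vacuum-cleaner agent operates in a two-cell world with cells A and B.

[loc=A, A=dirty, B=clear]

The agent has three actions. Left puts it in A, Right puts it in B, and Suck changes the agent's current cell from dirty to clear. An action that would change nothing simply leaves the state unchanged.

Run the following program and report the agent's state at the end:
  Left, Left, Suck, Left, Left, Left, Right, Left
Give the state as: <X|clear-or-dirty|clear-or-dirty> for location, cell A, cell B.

<A|clear|clear>

Left (#1): <A|dirty|clear>
Left (#2): <A|dirty|clear>
Suck (#3): <A|clear|clear>
Left (#4): <A|clear|clear>
Left (#5): <A|clear|clear>
Left (#6): <A|clear|clear>
Right (#7): <B|clear|clear>
Left (#8): <A|clear|clear>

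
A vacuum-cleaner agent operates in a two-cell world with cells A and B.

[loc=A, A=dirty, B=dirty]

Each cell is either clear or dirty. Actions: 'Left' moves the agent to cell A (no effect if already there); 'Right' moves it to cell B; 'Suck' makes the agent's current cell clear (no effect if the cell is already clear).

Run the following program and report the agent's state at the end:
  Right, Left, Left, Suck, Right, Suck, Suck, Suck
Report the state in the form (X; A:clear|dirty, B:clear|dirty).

1. Right → (B; A:dirty, B:dirty)
2. Left → (A; A:dirty, B:dirty)
3. Left → (A; A:dirty, B:dirty)
4. Suck → (A; A:clear, B:dirty)
5. Right → (B; A:clear, B:dirty)
6. Suck → (B; A:clear, B:clear)
7. Suck → (B; A:clear, B:clear)
8. Suck → (B; A:clear, B:clear)

(B; A:clear, B:clear)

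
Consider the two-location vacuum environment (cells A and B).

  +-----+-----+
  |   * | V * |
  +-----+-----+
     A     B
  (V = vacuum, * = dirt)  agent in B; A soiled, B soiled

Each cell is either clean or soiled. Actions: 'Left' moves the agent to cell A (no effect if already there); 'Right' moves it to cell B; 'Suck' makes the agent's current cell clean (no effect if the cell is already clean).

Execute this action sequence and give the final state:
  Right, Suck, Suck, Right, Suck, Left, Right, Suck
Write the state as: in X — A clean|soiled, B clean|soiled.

in B — A soiled, B clean

t=1 Right ⇒ in B — A soiled, B soiled
t=2 Suck ⇒ in B — A soiled, B clean
t=3 Suck ⇒ in B — A soiled, B clean
t=4 Right ⇒ in B — A soiled, B clean
t=5 Suck ⇒ in B — A soiled, B clean
t=6 Left ⇒ in A — A soiled, B clean
t=7 Right ⇒ in B — A soiled, B clean
t=8 Suck ⇒ in B — A soiled, B clean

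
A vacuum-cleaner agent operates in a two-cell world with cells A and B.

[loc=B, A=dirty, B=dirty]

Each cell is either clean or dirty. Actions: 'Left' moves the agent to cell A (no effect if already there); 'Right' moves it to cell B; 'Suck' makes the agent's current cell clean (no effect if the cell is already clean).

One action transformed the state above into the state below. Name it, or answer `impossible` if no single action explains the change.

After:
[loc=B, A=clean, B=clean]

try  Left: loc=A A=dirty B=dirty
try Right: loc=B A=dirty B=dirty
try  Suck: loc=B A=dirty B=clean
no single action produces the after-state

impossible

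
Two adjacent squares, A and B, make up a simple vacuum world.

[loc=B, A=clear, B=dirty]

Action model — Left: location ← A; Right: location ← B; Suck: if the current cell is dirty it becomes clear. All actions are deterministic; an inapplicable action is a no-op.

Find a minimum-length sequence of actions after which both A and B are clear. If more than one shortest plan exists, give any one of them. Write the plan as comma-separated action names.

Suck

Suck (#1): (B; A:clear, B:clear)
min 1: B is dirty, one Suck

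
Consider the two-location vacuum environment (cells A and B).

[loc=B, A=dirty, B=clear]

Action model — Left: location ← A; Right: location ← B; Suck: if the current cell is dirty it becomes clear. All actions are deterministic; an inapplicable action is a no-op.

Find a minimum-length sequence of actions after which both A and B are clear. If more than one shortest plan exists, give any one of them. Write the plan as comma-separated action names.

1. Left → (A; A:dirty, B:clear)
2. Suck → (A; A:clear, B:clear)
min 2: go A then Suck

Left, Suck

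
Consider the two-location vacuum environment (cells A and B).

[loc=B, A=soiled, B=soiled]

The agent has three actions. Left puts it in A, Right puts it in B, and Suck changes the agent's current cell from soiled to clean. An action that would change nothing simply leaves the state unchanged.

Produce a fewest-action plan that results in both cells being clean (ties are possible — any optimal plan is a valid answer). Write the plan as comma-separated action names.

t=1 Suck ⇒ loc=B A=soiled B=clean
t=2 Left ⇒ loc=A A=soiled B=clean
t=3 Suck ⇒ loc=A A=clean B=clean
min 3: Suck B + move + Suck A

Suck, Left, Suck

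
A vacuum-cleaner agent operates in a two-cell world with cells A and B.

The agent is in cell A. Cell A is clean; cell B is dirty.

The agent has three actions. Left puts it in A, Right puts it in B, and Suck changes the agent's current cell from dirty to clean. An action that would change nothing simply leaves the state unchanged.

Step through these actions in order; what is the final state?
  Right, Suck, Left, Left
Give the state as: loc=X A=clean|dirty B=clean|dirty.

loc=A A=clean B=clean

t=1 Right ⇒ loc=B A=clean B=dirty
t=2 Suck ⇒ loc=B A=clean B=clean
t=3 Left ⇒ loc=A A=clean B=clean
t=4 Left ⇒ loc=A A=clean B=clean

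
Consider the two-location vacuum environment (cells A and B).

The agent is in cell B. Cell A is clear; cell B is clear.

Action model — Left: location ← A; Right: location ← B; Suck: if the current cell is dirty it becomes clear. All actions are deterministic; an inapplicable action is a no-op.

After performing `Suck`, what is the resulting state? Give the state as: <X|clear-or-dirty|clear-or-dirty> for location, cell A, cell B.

start: <B|clear|clear>
step 1/1 (Suck): <B|clear|clear>

<B|clear|clear>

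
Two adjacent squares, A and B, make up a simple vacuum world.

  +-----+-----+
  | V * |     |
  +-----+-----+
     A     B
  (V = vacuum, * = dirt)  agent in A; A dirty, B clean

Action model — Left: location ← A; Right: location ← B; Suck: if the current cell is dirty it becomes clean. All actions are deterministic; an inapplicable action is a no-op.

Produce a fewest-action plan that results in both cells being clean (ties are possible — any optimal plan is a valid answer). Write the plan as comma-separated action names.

Suck

[1] after Suck: in A — A clean, B clean
min 1: A is dirty, one Suck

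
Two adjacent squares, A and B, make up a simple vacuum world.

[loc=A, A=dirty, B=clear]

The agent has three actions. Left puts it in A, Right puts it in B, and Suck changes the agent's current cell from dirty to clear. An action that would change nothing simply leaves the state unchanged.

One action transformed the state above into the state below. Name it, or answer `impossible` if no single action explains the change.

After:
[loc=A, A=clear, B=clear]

Suck

try  Left: (A; A:dirty, B:clear)
try Right: (B; A:dirty, B:clear)
try  Suck: (A; A:clear, B:clear)  ← match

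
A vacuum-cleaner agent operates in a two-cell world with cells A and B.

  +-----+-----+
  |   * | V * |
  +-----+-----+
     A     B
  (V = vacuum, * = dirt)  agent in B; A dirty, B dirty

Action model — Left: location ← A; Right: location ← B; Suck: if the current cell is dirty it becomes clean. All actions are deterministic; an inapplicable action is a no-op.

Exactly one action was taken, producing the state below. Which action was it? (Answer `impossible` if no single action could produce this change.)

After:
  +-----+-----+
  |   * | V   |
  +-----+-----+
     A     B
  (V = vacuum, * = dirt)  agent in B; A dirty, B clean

try  Left: in A — A dirty, B dirty
try Right: in B — A dirty, B dirty
try  Suck: in B — A dirty, B clean  ← match

Suck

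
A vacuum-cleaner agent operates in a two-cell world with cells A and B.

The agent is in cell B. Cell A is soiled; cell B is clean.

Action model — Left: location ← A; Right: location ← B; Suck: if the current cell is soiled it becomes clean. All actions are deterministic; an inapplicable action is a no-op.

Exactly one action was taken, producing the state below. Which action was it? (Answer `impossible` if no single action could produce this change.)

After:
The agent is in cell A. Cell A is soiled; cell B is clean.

Left

try  Left: <A|soiled|clean>  ← match
try Right: <B|soiled|clean>
try  Suck: <B|soiled|clean>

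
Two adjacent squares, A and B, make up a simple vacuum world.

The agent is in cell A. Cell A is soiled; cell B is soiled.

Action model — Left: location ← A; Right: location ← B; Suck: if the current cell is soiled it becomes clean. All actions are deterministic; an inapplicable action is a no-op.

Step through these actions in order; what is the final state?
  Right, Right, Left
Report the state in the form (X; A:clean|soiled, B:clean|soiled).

(A; A:soiled, B:soiled)

1. Right → (B; A:soiled, B:soiled)
2. Right → (B; A:soiled, B:soiled)
3. Left → (A; A:soiled, B:soiled)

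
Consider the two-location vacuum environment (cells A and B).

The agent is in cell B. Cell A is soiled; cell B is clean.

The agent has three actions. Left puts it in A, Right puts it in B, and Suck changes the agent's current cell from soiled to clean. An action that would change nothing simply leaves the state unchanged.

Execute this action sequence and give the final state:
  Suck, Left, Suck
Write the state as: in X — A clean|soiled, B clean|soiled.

in A — A clean, B clean

1) do Suck; now in B — A soiled, B clean
2) do Left; now in A — A soiled, B clean
3) do Suck; now in A — A clean, B clean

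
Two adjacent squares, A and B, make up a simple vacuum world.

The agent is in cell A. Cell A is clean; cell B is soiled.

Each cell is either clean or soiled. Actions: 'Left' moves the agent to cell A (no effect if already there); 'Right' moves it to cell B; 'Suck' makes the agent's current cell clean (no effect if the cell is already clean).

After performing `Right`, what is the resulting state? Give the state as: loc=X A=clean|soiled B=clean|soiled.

loc=B A=clean B=soiled

start: loc=A A=clean B=soiled
Right (#1): loc=B A=clean B=soiled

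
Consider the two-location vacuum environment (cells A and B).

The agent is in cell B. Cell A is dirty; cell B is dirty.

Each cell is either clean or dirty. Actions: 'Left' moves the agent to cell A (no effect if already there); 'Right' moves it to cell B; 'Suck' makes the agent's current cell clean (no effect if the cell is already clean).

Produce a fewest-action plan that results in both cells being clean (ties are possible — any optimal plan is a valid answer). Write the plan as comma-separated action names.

Suck, Left, Suck

[1] after Suck: in B — A dirty, B clean
[2] after Left: in A — A dirty, B clean
[3] after Suck: in A — A clean, B clean
min 3: Suck B + move + Suck A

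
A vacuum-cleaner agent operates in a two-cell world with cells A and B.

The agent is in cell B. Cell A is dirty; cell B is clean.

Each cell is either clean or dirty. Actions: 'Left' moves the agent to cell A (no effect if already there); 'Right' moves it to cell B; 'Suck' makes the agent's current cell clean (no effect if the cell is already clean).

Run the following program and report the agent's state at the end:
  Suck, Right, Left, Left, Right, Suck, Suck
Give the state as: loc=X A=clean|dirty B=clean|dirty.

step 1/7 (Suck): loc=B A=dirty B=clean
step 2/7 (Right): loc=B A=dirty B=clean
step 3/7 (Left): loc=A A=dirty B=clean
step 4/7 (Left): loc=A A=dirty B=clean
step 5/7 (Right): loc=B A=dirty B=clean
step 6/7 (Suck): loc=B A=dirty B=clean
step 7/7 (Suck): loc=B A=dirty B=clean

loc=B A=dirty B=clean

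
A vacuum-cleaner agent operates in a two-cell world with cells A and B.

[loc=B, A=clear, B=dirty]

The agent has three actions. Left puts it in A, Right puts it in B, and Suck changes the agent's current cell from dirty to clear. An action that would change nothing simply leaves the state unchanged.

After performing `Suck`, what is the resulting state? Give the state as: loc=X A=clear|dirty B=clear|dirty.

loc=B A=clear B=clear

start: loc=B A=clear B=dirty
1. Suck → loc=B A=clear B=clear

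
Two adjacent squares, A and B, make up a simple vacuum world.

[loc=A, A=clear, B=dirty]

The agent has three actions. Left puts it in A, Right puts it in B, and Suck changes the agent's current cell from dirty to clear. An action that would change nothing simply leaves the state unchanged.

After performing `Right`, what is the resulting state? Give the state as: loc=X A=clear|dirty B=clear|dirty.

loc=B A=clear B=dirty

start: loc=A A=clear B=dirty
Right (#1): loc=B A=clear B=dirty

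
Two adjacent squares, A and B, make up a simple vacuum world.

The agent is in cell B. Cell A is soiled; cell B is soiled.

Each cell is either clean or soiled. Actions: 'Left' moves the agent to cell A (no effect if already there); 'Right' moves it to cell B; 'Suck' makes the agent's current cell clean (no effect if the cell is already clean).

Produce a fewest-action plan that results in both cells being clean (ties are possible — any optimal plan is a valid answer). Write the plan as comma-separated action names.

Suck, Left, Suck

step 1/3 (Suck): loc=B A=soiled B=clean
step 2/3 (Left): loc=A A=soiled B=clean
step 3/3 (Suck): loc=A A=clean B=clean
min 3: Suck B + move + Suck A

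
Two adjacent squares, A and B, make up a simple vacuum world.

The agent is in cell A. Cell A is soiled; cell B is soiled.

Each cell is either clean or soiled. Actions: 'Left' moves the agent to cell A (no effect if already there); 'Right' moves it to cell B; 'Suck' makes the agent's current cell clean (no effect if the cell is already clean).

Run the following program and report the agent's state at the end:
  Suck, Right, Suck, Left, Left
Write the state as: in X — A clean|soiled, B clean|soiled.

in A — A clean, B clean

1) do Suck; now in A — A clean, B soiled
2) do Right; now in B — A clean, B soiled
3) do Suck; now in B — A clean, B clean
4) do Left; now in A — A clean, B clean
5) do Left; now in A — A clean, B clean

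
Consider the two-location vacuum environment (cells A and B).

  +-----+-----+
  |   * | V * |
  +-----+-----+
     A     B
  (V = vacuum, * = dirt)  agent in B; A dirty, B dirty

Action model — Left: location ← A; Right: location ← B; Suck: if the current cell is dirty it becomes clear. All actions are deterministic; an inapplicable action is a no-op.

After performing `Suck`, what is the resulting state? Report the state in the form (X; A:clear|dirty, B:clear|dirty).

start: (B; A:dirty, B:dirty)
t=1 Suck ⇒ (B; A:dirty, B:clear)

(B; A:dirty, B:clear)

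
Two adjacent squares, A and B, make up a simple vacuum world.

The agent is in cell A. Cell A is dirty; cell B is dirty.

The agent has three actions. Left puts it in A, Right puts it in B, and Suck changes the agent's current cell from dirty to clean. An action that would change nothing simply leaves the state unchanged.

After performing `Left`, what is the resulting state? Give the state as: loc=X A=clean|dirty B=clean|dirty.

loc=A A=dirty B=dirty

start: loc=A A=dirty B=dirty
1) do Left; now loc=A A=dirty B=dirty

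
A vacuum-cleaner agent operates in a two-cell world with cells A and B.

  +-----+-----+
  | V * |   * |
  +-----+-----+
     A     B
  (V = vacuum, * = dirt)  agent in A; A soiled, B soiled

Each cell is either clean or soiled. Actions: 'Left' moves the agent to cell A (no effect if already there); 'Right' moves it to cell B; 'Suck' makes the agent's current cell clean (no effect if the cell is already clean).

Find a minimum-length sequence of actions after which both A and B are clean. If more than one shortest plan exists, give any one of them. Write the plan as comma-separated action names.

Suck, Right, Suck

[1] after Suck: <A|clean|soiled>
[2] after Right: <B|clean|soiled>
[3] after Suck: <B|clean|clean>
min 3: Suck A + move + Suck B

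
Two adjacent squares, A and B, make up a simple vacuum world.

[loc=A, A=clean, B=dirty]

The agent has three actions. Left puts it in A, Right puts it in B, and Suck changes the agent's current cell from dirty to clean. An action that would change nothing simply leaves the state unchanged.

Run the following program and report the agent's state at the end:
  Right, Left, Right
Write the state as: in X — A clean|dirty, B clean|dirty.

step 1/3 (Right): in B — A clean, B dirty
step 2/3 (Left): in A — A clean, B dirty
step 3/3 (Right): in B — A clean, B dirty

in B — A clean, B dirty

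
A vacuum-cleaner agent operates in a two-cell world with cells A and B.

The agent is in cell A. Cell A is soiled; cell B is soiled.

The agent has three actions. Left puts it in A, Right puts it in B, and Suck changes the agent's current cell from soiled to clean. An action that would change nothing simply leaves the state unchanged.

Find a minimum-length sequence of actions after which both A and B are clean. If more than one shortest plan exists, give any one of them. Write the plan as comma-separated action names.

t=1 Suck ⇒ (A; A:clean, B:soiled)
t=2 Right ⇒ (B; A:clean, B:soiled)
t=3 Suck ⇒ (B; A:clean, B:clean)
min 3: Suck A + move + Suck B

Suck, Right, Suck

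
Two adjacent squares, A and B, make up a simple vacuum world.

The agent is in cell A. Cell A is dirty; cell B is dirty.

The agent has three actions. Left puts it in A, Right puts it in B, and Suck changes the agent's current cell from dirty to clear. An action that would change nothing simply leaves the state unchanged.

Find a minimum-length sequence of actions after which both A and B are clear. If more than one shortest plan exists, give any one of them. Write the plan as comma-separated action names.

Suck, Right, Suck

1. Suck → <A|clear|dirty>
2. Right → <B|clear|dirty>
3. Suck → <B|clear|clear>
min 3: Suck A + move + Suck B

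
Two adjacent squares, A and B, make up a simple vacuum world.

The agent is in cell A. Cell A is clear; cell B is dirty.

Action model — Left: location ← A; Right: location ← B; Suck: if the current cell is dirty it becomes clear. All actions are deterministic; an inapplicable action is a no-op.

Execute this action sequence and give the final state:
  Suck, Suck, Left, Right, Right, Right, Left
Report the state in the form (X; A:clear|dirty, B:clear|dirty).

1) do Suck; now (A; A:clear, B:dirty)
2) do Suck; now (A; A:clear, B:dirty)
3) do Left; now (A; A:clear, B:dirty)
4) do Right; now (B; A:clear, B:dirty)
5) do Right; now (B; A:clear, B:dirty)
6) do Right; now (B; A:clear, B:dirty)
7) do Left; now (A; A:clear, B:dirty)

(A; A:clear, B:dirty)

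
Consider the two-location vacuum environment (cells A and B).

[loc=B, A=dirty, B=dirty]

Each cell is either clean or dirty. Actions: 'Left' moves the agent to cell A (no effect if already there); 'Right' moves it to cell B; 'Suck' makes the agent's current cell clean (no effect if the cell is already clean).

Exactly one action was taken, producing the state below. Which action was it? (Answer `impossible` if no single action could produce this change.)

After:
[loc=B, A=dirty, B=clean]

try  Left: in A — A dirty, B dirty
try Right: in B — A dirty, B dirty
try  Suck: in B — A dirty, B clean  ← match

Suck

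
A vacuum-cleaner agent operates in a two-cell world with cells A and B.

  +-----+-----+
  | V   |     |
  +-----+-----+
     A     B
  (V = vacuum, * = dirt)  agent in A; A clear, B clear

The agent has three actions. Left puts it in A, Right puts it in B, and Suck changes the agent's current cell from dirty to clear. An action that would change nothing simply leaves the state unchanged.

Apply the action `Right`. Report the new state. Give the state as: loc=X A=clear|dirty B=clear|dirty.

start: loc=A A=clear B=clear
Right (#1): loc=B A=clear B=clear

loc=B A=clear B=clear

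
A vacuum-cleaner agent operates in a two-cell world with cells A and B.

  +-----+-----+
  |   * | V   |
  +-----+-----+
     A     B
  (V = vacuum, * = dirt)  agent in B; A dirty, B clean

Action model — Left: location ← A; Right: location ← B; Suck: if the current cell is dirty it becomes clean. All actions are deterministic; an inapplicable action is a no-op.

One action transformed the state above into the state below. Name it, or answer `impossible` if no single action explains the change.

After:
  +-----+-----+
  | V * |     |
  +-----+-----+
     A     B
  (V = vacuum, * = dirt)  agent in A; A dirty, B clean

try  Left: in A — A dirty, B clean  ← match
try Right: in B — A dirty, B clean
try  Suck: in B — A dirty, B clean

Left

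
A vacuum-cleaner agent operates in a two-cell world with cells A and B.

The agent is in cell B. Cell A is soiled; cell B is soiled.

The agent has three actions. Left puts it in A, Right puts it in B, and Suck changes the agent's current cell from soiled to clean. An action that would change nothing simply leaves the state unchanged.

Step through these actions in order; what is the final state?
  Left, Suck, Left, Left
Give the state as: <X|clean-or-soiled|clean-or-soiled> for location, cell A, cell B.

Left (#1): <A|soiled|soiled>
Suck (#2): <A|clean|soiled>
Left (#3): <A|clean|soiled>
Left (#4): <A|clean|soiled>

<A|clean|soiled>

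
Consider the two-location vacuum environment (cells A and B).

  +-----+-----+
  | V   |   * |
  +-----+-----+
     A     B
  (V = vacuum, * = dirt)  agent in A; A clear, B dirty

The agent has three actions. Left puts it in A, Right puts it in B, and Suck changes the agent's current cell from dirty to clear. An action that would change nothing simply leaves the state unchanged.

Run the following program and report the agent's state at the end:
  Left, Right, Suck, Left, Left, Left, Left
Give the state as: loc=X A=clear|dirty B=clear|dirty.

1. Left → loc=A A=clear B=dirty
2. Right → loc=B A=clear B=dirty
3. Suck → loc=B A=clear B=clear
4. Left → loc=A A=clear B=clear
5. Left → loc=A A=clear B=clear
6. Left → loc=A A=clear B=clear
7. Left → loc=A A=clear B=clear

loc=A A=clear B=clear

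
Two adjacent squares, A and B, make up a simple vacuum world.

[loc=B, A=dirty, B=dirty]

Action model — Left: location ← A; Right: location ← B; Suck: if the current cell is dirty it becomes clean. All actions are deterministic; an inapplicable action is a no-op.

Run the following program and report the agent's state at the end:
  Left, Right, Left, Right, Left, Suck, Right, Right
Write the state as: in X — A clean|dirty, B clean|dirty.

in B — A clean, B dirty

step 1/8 (Left): in A — A dirty, B dirty
step 2/8 (Right): in B — A dirty, B dirty
step 3/8 (Left): in A — A dirty, B dirty
step 4/8 (Right): in B — A dirty, B dirty
step 5/8 (Left): in A — A dirty, B dirty
step 6/8 (Suck): in A — A clean, B dirty
step 7/8 (Right): in B — A clean, B dirty
step 8/8 (Right): in B — A clean, B dirty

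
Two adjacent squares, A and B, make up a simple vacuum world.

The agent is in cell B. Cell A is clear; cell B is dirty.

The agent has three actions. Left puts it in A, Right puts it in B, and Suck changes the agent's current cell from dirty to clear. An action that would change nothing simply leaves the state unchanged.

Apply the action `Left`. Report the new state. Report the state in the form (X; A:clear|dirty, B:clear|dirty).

start: (B; A:clear, B:dirty)
step 1/1 (Left): (A; A:clear, B:dirty)

(A; A:clear, B:dirty)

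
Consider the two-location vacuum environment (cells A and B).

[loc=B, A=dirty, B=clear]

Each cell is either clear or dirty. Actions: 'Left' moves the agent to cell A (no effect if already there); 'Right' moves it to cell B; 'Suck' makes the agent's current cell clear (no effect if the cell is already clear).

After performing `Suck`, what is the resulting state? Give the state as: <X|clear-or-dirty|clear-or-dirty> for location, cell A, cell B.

<B|dirty|clear>

start: <B|dirty|clear>
1. Suck → <B|dirty|clear>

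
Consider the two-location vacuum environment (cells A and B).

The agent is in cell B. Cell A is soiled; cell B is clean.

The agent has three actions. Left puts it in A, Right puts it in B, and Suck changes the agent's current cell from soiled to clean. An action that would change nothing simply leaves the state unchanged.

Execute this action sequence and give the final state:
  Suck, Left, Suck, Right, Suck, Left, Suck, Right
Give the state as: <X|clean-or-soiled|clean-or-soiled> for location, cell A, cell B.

1) do Suck; now <B|soiled|clean>
2) do Left; now <A|soiled|clean>
3) do Suck; now <A|clean|clean>
4) do Right; now <B|clean|clean>
5) do Suck; now <B|clean|clean>
6) do Left; now <A|clean|clean>
7) do Suck; now <A|clean|clean>
8) do Right; now <B|clean|clean>

<B|clean|clean>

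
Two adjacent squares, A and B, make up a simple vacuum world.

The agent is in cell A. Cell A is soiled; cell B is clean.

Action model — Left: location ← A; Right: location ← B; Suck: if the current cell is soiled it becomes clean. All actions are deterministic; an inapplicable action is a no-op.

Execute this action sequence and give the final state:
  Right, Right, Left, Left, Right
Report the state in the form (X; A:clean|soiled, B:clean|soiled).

Right (#1): (B; A:soiled, B:clean)
Right (#2): (B; A:soiled, B:clean)
Left (#3): (A; A:soiled, B:clean)
Left (#4): (A; A:soiled, B:clean)
Right (#5): (B; A:soiled, B:clean)

(B; A:soiled, B:clean)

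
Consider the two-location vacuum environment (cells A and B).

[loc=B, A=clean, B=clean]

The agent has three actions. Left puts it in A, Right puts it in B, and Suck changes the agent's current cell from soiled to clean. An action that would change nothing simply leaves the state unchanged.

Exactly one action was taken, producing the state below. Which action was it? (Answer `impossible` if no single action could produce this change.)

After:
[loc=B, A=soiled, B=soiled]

try  Left: <A|clean|clean>
try Right: <B|clean|clean>
try  Suck: <B|clean|clean>
no single action produces the after-state

impossible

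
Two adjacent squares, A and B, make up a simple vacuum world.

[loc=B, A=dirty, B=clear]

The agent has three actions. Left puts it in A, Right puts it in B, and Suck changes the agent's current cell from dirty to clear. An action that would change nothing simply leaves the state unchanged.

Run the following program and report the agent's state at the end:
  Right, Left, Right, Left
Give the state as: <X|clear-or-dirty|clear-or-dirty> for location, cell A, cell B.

<A|dirty|clear>

1. Right → <B|dirty|clear>
2. Left → <A|dirty|clear>
3. Right → <B|dirty|clear>
4. Left → <A|dirty|clear>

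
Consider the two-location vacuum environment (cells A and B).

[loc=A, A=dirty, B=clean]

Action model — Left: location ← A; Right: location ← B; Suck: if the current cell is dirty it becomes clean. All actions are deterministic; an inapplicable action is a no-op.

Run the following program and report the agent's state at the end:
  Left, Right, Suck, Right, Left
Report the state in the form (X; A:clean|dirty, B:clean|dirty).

1) do Left; now (A; A:dirty, B:clean)
2) do Right; now (B; A:dirty, B:clean)
3) do Suck; now (B; A:dirty, B:clean)
4) do Right; now (B; A:dirty, B:clean)
5) do Left; now (A; A:dirty, B:clean)

(A; A:dirty, B:clean)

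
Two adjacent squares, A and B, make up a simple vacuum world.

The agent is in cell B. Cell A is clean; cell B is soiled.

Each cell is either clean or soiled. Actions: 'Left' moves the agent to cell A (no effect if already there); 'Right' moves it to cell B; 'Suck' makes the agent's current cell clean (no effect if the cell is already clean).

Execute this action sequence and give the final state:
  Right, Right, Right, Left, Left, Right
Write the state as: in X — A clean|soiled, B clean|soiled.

t=1 Right ⇒ in B — A clean, B soiled
t=2 Right ⇒ in B — A clean, B soiled
t=3 Right ⇒ in B — A clean, B soiled
t=4 Left ⇒ in A — A clean, B soiled
t=5 Left ⇒ in A — A clean, B soiled
t=6 Right ⇒ in B — A clean, B soiled

in B — A clean, B soiled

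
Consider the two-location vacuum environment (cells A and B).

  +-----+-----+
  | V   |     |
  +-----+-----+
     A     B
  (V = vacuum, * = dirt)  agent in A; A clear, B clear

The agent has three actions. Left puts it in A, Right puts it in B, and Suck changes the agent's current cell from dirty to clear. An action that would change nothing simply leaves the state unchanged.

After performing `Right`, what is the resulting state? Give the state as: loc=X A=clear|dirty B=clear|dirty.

start: loc=A A=clear B=clear
1) do Right; now loc=B A=clear B=clear

loc=B A=clear B=clear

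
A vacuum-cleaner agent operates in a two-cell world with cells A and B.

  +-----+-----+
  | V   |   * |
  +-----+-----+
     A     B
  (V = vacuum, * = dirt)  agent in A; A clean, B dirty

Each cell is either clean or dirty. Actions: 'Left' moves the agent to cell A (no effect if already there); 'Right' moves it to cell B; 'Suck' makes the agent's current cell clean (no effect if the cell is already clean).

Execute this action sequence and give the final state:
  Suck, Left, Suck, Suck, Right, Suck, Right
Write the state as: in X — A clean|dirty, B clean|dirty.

in B — A clean, B clean

t=1 Suck ⇒ in A — A clean, B dirty
t=2 Left ⇒ in A — A clean, B dirty
t=3 Suck ⇒ in A — A clean, B dirty
t=4 Suck ⇒ in A — A clean, B dirty
t=5 Right ⇒ in B — A clean, B dirty
t=6 Suck ⇒ in B — A clean, B clean
t=7 Right ⇒ in B — A clean, B clean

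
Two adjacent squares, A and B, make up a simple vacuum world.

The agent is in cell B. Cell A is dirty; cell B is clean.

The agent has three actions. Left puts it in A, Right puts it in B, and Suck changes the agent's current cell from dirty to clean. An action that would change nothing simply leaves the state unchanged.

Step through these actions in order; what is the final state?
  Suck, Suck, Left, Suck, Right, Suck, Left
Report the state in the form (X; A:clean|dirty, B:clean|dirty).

Suck (#1): (B; A:dirty, B:clean)
Suck (#2): (B; A:dirty, B:clean)
Left (#3): (A; A:dirty, B:clean)
Suck (#4): (A; A:clean, B:clean)
Right (#5): (B; A:clean, B:clean)
Suck (#6): (B; A:clean, B:clean)
Left (#7): (A; A:clean, B:clean)

(A; A:clean, B:clean)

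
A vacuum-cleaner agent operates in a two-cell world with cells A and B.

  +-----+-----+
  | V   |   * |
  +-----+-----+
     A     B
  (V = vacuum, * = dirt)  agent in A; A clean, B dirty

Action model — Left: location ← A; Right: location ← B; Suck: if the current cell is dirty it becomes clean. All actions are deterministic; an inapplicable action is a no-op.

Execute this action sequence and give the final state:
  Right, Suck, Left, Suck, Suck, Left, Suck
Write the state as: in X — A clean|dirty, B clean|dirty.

[1] after Right: in B — A clean, B dirty
[2] after Suck: in B — A clean, B clean
[3] after Left: in A — A clean, B clean
[4] after Suck: in A — A clean, B clean
[5] after Suck: in A — A clean, B clean
[6] after Left: in A — A clean, B clean
[7] after Suck: in A — A clean, B clean

in A — A clean, B clean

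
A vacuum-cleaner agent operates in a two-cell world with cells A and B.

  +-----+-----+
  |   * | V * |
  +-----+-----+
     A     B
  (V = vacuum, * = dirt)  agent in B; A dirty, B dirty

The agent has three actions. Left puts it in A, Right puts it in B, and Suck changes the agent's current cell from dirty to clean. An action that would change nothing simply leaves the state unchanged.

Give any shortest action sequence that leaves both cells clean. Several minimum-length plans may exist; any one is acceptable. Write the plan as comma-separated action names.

Suck, Left, Suck

t=1 Suck ⇒ <B|dirty|clean>
t=2 Left ⇒ <A|dirty|clean>
t=3 Suck ⇒ <A|clean|clean>
min 3: Suck B + move + Suck A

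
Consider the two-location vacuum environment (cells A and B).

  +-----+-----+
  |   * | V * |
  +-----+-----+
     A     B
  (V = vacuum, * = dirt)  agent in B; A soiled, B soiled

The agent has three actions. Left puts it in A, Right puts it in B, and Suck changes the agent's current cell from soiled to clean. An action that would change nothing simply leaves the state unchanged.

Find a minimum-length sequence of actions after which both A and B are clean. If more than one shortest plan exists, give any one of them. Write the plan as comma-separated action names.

Suck, Left, Suck

step 1/3 (Suck): in B — A soiled, B clean
step 2/3 (Left): in A — A soiled, B clean
step 3/3 (Suck): in A — A clean, B clean
min 3: Suck B + move + Suck A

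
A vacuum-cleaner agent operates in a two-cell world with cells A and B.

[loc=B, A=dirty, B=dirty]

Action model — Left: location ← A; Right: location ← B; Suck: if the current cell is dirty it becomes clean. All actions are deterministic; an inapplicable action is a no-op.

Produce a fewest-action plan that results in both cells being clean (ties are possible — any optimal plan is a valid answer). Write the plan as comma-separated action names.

Suck, Left, Suck

step 1/3 (Suck): <B|dirty|clean>
step 2/3 (Left): <A|dirty|clean>
step 3/3 (Suck): <A|clean|clean>
min 3: Suck B + move + Suck A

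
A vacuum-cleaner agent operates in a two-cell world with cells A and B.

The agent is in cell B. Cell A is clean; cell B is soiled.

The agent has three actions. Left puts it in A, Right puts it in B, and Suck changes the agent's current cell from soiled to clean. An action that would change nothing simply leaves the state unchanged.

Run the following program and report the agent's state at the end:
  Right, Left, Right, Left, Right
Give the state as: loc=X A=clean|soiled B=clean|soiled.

t=1 Right ⇒ loc=B A=clean B=soiled
t=2 Left ⇒ loc=A A=clean B=soiled
t=3 Right ⇒ loc=B A=clean B=soiled
t=4 Left ⇒ loc=A A=clean B=soiled
t=5 Right ⇒ loc=B A=clean B=soiled

loc=B A=clean B=soiled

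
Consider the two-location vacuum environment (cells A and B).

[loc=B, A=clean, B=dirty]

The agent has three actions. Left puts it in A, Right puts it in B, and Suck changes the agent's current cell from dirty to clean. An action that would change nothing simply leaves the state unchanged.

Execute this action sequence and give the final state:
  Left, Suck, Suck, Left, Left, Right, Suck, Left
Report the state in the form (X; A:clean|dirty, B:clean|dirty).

Left (#1): (A; A:clean, B:dirty)
Suck (#2): (A; A:clean, B:dirty)
Suck (#3): (A; A:clean, B:dirty)
Left (#4): (A; A:clean, B:dirty)
Left (#5): (A; A:clean, B:dirty)
Right (#6): (B; A:clean, B:dirty)
Suck (#7): (B; A:clean, B:clean)
Left (#8): (A; A:clean, B:clean)

(A; A:clean, B:clean)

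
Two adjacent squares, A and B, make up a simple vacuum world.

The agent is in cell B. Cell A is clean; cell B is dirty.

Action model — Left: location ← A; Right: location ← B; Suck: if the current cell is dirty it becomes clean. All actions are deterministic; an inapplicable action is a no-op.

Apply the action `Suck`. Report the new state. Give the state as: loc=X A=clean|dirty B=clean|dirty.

loc=B A=clean B=clean

start: loc=B A=clean B=dirty
t=1 Suck ⇒ loc=B A=clean B=clean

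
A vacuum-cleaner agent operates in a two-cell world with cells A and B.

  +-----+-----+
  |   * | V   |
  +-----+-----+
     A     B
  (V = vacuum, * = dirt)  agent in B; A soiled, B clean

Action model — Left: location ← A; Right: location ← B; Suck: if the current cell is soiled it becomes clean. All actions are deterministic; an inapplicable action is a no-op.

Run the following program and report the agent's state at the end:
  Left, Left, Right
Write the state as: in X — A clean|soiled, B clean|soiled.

Left (#1): in A — A soiled, B clean
Left (#2): in A — A soiled, B clean
Right (#3): in B — A soiled, B clean

in B — A soiled, B clean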